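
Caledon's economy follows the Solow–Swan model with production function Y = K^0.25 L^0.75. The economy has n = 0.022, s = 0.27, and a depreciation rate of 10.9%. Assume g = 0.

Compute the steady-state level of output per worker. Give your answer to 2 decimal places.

At the steady state, Δk = 0, so s·k^α = (n + δ)·k.
Dividing both sides by k: k^(1−α) = s / (n + δ).
k^0.75 = 0.27 / (0.022 + 0.109) = 0.27 / 0.131 = 2.0611
k* = 2.0611^(1/0.75) ≈ 2.6230
y* = (k*)^α = 2.6230^0.25 ≈ 1.2726

y* ≈ 1.27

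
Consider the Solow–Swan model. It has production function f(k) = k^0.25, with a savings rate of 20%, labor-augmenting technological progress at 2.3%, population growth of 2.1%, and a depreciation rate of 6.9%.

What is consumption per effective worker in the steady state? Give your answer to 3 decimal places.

At the steady state, Δk = 0, so s·k^α = (n + g + δ)·k.
Dividing both sides by k: k^(1−α) = s / (n + g + δ).
k^0.75 = 0.20 / (0.021 + 0.023 + 0.069) = 0.20 / 0.113 = 1.7699
k* = 1.7699^(1/0.75) ≈ 2.1409
y* = (k*)^α = 2.1409^0.25 ≈ 1.2096
c* = (1 − s)·y* = (1 − 0.20) × 1.2096 ≈ 0.9677

c* = 0.968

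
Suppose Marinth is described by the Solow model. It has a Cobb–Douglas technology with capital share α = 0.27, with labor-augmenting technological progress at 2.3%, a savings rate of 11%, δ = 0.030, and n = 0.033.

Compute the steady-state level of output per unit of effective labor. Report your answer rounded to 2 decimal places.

y* ≈ 1.10

At the steady state, Δk = 0, so s·k^α = (n + g + δ)·k.
Dividing both sides by k: k^(1−α) = s / (n + g + δ).
k^0.73 = 0.11 / (0.033 + 0.023 + 0.030) = 0.11 / 0.086 = 1.2791
k* = 1.2791^(1/0.73) ≈ 1.4010
y* = (k*)^α = 1.4010^0.27 ≈ 1.0953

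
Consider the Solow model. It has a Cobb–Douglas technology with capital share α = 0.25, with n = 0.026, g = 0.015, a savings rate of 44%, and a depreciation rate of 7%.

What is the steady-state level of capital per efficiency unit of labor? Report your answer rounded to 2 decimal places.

Steady state requires s·f(k) = (n + g + δ)·k, i.e. s·k^α = (n + g + δ)·k.
Dividing both sides by k: k^(1−α) = s / (n + g + δ).
k^0.75 = 0.44 / (0.026 + 0.015 + 0.070) = 0.44 / 0.111 = 3.9640
k* = 3.9640^(1/0.75) ≈ 6.2735

k* ≈ 6.27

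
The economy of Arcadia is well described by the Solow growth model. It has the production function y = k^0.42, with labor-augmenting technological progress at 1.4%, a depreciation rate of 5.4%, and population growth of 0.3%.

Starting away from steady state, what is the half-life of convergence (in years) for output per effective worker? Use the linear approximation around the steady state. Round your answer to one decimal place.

Near the steady state the convergence rate is λ = (1 − α)(n + g + δ).
λ = (1 − 0.42) × 0.071 = 0.58 × 0.071 = 0.04118
Half-life = ln 2 / λ = 0.6931 / 0.04118 ≈ 16.83 years

about 16.8 years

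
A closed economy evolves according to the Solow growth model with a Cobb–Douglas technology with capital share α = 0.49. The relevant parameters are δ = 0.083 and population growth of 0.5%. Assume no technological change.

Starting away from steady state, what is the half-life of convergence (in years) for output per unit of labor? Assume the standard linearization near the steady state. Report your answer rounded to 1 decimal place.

Near the steady state the convergence rate is λ = (1 − α)(n + δ).
λ = (1 − 0.49) × 0.088 = 0.51 × 0.088 = 0.04488
Half-life = ln 2 / λ = 0.6931 / 0.04488 ≈ 15.44 years

half-life ≈ 15.4 years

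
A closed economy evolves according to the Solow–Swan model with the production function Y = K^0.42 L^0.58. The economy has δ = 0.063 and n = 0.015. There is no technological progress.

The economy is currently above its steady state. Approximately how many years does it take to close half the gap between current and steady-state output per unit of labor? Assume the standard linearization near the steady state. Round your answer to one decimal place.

Near the steady state the convergence rate is λ = (1 − α)(n + δ).
λ = (1 − 0.42) × 0.078 = 0.58 × 0.078 = 0.04524
Half-life = ln 2 / λ = 0.6931 / 0.04524 ≈ 15.32 years

t_½ ≈ 15.3 years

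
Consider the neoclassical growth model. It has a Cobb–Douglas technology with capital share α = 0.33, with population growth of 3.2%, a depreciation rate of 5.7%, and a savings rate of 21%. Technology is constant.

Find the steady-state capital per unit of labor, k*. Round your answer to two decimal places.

At the steady state, Δk = 0, so s·k^α = (n + δ)·k.
Rearranging, k^(1−α) = s / (n + δ).
k^0.67 = 0.21 / (0.032 + 0.057) = 0.21 / 0.089 = 2.3596
k* = 2.3596^(1/0.67) ≈ 3.6014

k* = 3.60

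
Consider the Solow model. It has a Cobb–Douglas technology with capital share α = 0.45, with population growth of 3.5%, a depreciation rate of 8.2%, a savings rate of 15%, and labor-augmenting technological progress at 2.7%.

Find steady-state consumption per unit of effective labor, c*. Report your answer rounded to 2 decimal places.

c* ≈ 0.88

Steady state requires s·f(k) = (n + g + δ)·k, i.e. s·k^α = (n + g + δ)·k.
Rearranging, k^(1−α) = s / (n + g + δ).
k^0.55 = 0.15 / (0.035 + 0.027 + 0.082) = 0.15 / 0.144 = 1.0417
k* = 1.0417^(1/0.55) ≈ 1.0771
y* = (k*)^α = 1.0771^0.45 ≈ 1.0340
c* = (1 − s)·y* = (1 − 0.15) × 1.0340 ≈ 0.8789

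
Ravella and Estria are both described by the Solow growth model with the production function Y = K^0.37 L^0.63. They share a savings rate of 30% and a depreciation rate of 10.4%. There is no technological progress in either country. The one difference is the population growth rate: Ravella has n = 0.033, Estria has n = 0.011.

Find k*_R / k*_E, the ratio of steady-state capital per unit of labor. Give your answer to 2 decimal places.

Steady-state k* = [s/(n + δ)]^(1/(1−α)), so the ratio is [ (s_R/(n + δ)_R) / (s_E/(n + δ)_E) ]^1.5873.
s_R/(n + δ)_R = 0.30/0.137 = 2.1898; s_E/(n + δ)_E = 0.30/0.115 = 2.6087.
Ratio = (2.1898/2.6087)^1.5873 = 0.8394^1.5873 ≈ 0.7574

k*_R / k*_E ≈ 0.76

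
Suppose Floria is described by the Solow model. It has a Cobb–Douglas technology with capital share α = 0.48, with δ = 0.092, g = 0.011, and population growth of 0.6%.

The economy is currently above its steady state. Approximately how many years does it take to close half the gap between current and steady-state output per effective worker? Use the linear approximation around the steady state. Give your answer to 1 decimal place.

t_½ ≈ 12.2 years

Near the steady state the convergence rate is λ = (1 − α)(n + g + δ).
λ = (1 − 0.48) × 0.109 = 0.52 × 0.109 = 0.05668
Half-life = ln 2 / λ = 0.6931 / 0.05668 ≈ 12.23 years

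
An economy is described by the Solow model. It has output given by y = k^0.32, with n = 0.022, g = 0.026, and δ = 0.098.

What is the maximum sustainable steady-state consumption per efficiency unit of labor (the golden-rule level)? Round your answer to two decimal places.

At the golden rule, f'(k) = n + g + δ, so α·k^(α−1) = n + g + δ and k_gold = (α/(n + g + δ))^(1/(1−α)).
k_gold = (0.32/0.146)^(1/0.68) = 2.1918^1.4706 ≈ 3.1709
c_gold = f(k_gold) − (n + g + δ)·k_gold = 1.4467 − 0.146×3.1709 ≈ 0.9837

c_gold ≈ 0.98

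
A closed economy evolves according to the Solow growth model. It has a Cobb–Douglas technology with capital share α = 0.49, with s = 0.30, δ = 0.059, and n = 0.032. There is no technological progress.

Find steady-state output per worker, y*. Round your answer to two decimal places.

Steady state requires s·f(k) = (n + δ)·k, i.e. s·k^α = (n + δ)·k.
Dividing both sides by k: k^(1−α) = s / (n + δ).
k^0.51 = 0.30 / (0.032 + 0.059) = 0.30 / 0.091 = 3.2967
k* = 3.2967^(1/0.51) ≈ 10.3715
y* = (k*)^α = 10.3715^0.49 ≈ 3.1460

y* = 3.15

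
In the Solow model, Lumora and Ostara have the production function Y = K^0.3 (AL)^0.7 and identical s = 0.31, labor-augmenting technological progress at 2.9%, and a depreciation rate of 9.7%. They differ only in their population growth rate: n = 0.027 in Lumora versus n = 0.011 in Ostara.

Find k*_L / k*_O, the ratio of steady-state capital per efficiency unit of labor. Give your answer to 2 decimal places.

ratio ≈ 0.85

Steady-state k* = [s/(n + g + δ)]^(1/(1−α)), so the ratio is [ (s_L/(n + g + δ)_L) / (s_O/(n + g + δ)_O) ]^1.4286.
s_L/(n + g + δ)_L = 0.31/0.153 = 2.0261; s_O/(n + g + δ)_O = 0.31/0.137 = 2.2628.
Ratio = (2.0261/2.2628)^1.4286 = 0.8954^1.4286 ≈ 0.8540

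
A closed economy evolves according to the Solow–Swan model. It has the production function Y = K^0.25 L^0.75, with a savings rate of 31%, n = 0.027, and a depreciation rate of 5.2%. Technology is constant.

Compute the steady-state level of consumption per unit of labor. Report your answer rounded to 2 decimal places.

c* ≈ 1.09

At the steady state, Δk = 0, so s·k^α = (n + δ)·k.
Dividing both sides by k: k^(1−α) = s / (n + δ).
k^0.75 = 0.31 / (0.027 + 0.052) = 0.31 / 0.079 = 3.9241
k* = 3.9241^(1/0.75) ≈ 6.1895
y* = (k*)^α = 6.1895^0.25 ≈ 1.5773
c* = (1 − s)·y* = (1 − 0.31) × 1.5773 ≈ 1.0883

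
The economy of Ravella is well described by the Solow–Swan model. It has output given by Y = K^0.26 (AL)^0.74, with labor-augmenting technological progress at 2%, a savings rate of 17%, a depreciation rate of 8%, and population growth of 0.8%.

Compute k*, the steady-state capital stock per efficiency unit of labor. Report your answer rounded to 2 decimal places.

In steady state, investment equals break-even investment: s·k^α = (n + g + δ)·k.
Rearranging, k^(1−α) = s / (n + g + δ).
k^0.74 = 0.17 / (0.008 + 0.020 + 0.080) = 0.17 / 0.108 = 1.5741
k* = 1.5741^(1/0.74) ≈ 1.8461

k* = 1.85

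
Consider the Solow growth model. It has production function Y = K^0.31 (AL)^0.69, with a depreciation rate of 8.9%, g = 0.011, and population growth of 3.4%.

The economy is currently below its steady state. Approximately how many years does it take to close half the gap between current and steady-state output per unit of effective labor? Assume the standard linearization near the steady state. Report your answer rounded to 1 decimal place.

half-life ≈ 7.5 years

Near the steady state the convergence rate is λ = (1 − α)(n + g + δ).
λ = (1 − 0.31) × 0.134 = 0.69 × 0.134 = 0.09246
Half-life = ln 2 / λ = 0.6931 / 0.09246 ≈ 7.50 years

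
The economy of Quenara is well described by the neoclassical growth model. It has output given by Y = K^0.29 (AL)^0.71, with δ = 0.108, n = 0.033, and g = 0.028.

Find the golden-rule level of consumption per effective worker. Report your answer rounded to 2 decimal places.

c_gold ≈ 0.89

At the golden rule, f'(k) = n + g + δ, so α·k^(α−1) = n + g + δ and k_gold = (α/(n + g + δ))^(1/(1−α)).
k_gold = (0.29/0.169)^(1/0.71) = 1.7160^1.4085 ≈ 2.1395
c_gold = f(k_gold) − (n + g + δ)·k_gold = 1.2468 − 0.169×2.1395 ≈ 0.8852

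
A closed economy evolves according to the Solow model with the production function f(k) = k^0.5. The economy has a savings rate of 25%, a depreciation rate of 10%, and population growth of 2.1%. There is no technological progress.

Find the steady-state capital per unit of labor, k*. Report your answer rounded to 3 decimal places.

k* = 4.269

Steady state requires s·f(k) = (n + δ)·k, i.e. s·k^α = (n + δ)·k.
Dividing both sides by k: k^(1−α) = s / (n + δ).
k^0.5 = 0.25 / (0.021 + 0.100) = 0.25 / 0.121 = 2.0661
k* = 2.0661^(1/0.5) ≈ 4.2688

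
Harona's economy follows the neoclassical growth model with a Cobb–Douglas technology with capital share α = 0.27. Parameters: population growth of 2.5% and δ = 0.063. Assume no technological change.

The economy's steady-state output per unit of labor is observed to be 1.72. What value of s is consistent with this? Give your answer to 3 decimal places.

s ≈ 0.381

Steady state requires s·f(k) = (n + δ)·k, i.e. s·k^α = (n + δ)·k.
Since y* = [s/(n + δ)]^(α/(1−α)), we have s/(n + δ) = (y*)^((1−α)/α) = 1.72^2.7037 = 4.3331.
Therefore s = 4.3331 × (n + δ) = 4.3331 × 0.088 = 0.3813.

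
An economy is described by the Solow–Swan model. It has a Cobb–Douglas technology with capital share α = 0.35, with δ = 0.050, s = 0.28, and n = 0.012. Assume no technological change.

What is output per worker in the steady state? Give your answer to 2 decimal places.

y* = 2.25

In steady state, investment equals break-even investment: s·k^α = (n + δ)·k.
Rearranging, k^(1−α) = s / (n + δ).
k^0.65 = 0.28 / (0.012 + 0.050) = 0.28 / 0.062 = 4.5161
k* = 4.5161^(1/0.65) ≈ 10.1702
y* = (k*)^α = 10.1702^0.35 ≈ 2.2520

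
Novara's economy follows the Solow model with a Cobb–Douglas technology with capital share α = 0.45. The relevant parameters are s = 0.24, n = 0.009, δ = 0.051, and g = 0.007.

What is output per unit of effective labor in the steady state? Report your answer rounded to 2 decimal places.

In steady state, investment equals break-even investment: s·k^α = (n + g + δ)·k.
Rearranging, k^(1−α) = s / (n + g + δ).
k^0.55 = 0.24 / (0.009 + 0.007 + 0.051) = 0.24 / 0.067 = 3.5821
k* = 3.5821^(1/0.55) ≈ 10.1747
y* = (k*)^α = 10.1747^0.45 ≈ 2.8404

y* ≈ 2.84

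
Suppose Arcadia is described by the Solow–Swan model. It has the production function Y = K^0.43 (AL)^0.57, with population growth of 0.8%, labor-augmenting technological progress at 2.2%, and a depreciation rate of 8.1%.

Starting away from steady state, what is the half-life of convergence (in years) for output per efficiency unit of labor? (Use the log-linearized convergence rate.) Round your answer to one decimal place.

half-life ≈ 11.0 years

Near the steady state the convergence rate is λ = (1 − α)(n + g + δ).
λ = (1 − 0.43) × 0.111 = 0.57 × 0.111 = 0.06327
Half-life = ln 2 / λ = 0.6931 / 0.06327 ≈ 10.95 years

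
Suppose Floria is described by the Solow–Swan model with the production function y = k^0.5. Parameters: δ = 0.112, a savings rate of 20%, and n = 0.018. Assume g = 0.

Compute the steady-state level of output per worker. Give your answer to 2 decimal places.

Steady state requires s·f(k) = (n + δ)·k, i.e. s·k^α = (n + δ)·k.
Dividing both sides by k: k^(1−α) = s / (n + δ).
k^0.5 = 0.20 / (0.018 + 0.112) = 0.20 / 0.130 = 1.5385
k* = 1.5385^(1/0.5) ≈ 2.3670
y* = (k*)^α = 2.3670^0.5 ≈ 1.5385

y* ≈ 1.54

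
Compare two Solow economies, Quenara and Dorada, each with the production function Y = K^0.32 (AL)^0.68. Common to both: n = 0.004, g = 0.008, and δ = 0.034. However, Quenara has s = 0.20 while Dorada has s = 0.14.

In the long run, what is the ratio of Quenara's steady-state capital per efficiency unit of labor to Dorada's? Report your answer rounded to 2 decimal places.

Steady-state k* = [s/(n + g + δ)]^(1/(1−α)), so the ratio is [ (s_Q/(n + g + δ)_Q) / (s_D/(n + g + δ)_D) ]^1.4706.
s_Q/(n + g + δ)_Q = 0.20/0.046 = 4.3478; s_D/(n + g + δ)_D = 0.14/0.046 = 3.0435.
Ratio = (4.3478/3.0435)^1.4706 = 1.4286^1.4706 ≈ 1.6897

ratio ≈ 1.69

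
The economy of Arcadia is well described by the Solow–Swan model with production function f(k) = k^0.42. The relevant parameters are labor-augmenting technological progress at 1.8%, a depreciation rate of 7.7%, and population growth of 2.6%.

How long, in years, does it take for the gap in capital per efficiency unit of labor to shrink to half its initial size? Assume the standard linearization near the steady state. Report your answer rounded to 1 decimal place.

Near the steady state the convergence rate is λ = (1 − α)(n + g + δ).
λ = (1 − 0.42) × 0.121 = 0.58 × 0.121 = 0.07018
Half-life = ln 2 / λ = 0.6931 / 0.07018 ≈ 9.88 years

about 9.9 years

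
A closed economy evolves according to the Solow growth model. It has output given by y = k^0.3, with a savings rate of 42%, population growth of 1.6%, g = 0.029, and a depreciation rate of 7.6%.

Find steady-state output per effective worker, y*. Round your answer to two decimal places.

Steady state requires s·f(k) = (n + g + δ)·k, i.e. s·k^α = (n + g + δ)·k.
Dividing both sides by k: k^(1−α) = s / (n + g + δ).
k^0.7 = 0.42 / (0.016 + 0.029 + 0.076) = 0.42 / 0.121 = 3.4711
k* = 3.4711^(1/0.7) ≈ 5.9169
y* = (k*)^α = 5.9169^0.3 ≈ 1.7046

y* ≈ 1.70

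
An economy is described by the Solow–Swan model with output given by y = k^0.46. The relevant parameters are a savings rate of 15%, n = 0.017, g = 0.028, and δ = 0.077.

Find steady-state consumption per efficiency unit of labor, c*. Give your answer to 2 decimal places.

At the steady state, Δk = 0, so s·k^α = (n + g + δ)·k.
Rearranging, k^(1−α) = s / (n + g + δ).
k^0.54 = 0.15 / (0.017 + 0.028 + 0.077) = 0.15 / 0.122 = 1.2295
k* = 1.2295^(1/0.54) ≈ 1.4661
y* = (k*)^α = 1.4661^0.46 ≈ 1.1924
c* = (1 − s)·y* = (1 − 0.15) × 1.1924 ≈ 1.0135

c* ≈ 1.01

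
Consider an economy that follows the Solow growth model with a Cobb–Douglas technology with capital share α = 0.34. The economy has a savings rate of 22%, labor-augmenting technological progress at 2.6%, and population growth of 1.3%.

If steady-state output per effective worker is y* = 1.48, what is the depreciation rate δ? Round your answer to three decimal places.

δ ≈ 0.064

Steady state requires s·f(k) = (n + g + δ)·k, i.e. s·k^α = (n + g + δ)·k.
Since y* = [s/(n + g + δ)]^(α/(1−α)), we have s/(n + g + δ) = (y*)^((1−α)/α) = 1.48^1.9412 = 2.1405.
Therefore n + g + δ = s / 2.1405 = 0.22 / 2.1405 = 0.1028, so δ = 0.1028 − 0.039 = 0.0638.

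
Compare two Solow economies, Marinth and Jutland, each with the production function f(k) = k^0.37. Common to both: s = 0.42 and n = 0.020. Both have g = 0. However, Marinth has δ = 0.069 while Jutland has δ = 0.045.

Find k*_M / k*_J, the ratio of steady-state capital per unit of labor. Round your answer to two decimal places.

Steady-state k* = [s/(n + δ)]^(1/(1−α)), so the ratio is [ (s_M/(n + δ)_M) / (s_J/(n + δ)_J) ]^1.5873.
s_M/(n + δ)_M = 0.42/0.089 = 4.7191; s_J/(n + δ)_J = 0.42/0.065 = 6.4615.
Ratio = (4.7191/6.4615)^1.5873 = 0.7303^1.5873 ≈ 0.6072

ratio ≈ 0.61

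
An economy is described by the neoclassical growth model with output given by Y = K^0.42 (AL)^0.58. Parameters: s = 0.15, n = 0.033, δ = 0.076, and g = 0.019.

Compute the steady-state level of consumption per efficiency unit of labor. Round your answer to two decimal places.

Steady state requires s·f(k) = (n + g + δ)·k, i.e. s·k^α = (n + g + δ)·k.
Rearranging, k^(1−α) = s / (n + g + δ).
k^0.58 = 0.15 / (0.033 + 0.019 + 0.076) = 0.15 / 0.128 = 1.1719
k* = 1.1719^(1/0.58) ≈ 1.3145
y* = (k*)^α = 1.3145^0.42 ≈ 1.1217
c* = (1 − s)·y* = (1 − 0.15) × 1.1217 ≈ 0.9534

c* ≈ 0.95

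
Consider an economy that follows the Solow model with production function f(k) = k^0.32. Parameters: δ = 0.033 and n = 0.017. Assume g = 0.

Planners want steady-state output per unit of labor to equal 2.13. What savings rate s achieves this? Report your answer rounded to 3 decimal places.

Steady state requires s·f(k) = (n + δ)·k, i.e. s·k^α = (n + δ)·k.
Since y* = [s/(n + δ)]^(α/(1−α)), we have s/(n + δ) = (y*)^((1−α)/α) = 2.13^2.125 = 4.9866.
Therefore s = 4.9866 × (n + δ) = 4.9866 × 0.050 = 0.2493.

s ≈ 0.249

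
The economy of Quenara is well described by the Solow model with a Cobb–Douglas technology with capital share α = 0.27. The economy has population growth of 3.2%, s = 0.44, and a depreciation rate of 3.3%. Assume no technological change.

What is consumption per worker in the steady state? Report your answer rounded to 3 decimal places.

c* = 1.136

Steady state requires s·f(k) = (n + δ)·k, i.e. s·k^α = (n + δ)·k.
Rearranging, k^(1−α) = s / (n + δ).
k^0.73 = 0.44 / (0.032 + 0.033) = 0.44 / 0.065 = 6.7692
k* = 6.7692^(1/0.73) ≈ 13.7316
y* = (k*)^α = 13.7316^0.27 ≈ 2.0285
c* = (1 − s)·y* = (1 − 0.44) × 2.0285 ≈ 1.1360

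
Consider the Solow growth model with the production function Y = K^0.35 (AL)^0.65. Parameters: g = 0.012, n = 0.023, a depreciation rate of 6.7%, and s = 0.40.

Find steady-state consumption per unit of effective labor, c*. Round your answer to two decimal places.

c* ≈ 1.25

Steady state requires s·f(k) = (n + g + δ)·k, i.e. s·k^α = (n + g + δ)·k.
Rearranging, k^(1−α) = s / (n + g + δ).
k^0.65 = 0.40 / (0.023 + 0.012 + 0.067) = 0.40 / 0.102 = 3.9216
k* = 3.9216^(1/0.65) ≈ 8.1850
y* = (k*)^α = 8.1850^0.35 ≈ 2.0872
c* = (1 − s)·y* = (1 − 0.40) × 2.0872 ≈ 1.2523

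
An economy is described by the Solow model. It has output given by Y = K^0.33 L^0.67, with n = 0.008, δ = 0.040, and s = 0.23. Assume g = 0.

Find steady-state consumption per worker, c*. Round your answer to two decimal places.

Steady state requires s·f(k) = (n + δ)·k, i.e. s·k^α = (n + δ)·k.
Rearranging, k^(1−α) = s / (n + δ).
k^0.67 = 0.23 / (0.008 + 0.040) = 0.23 / 0.048 = 4.7917
k* = 4.7917^(1/0.67) ≈ 10.3671
y* = (k*)^α = 10.3671^0.33 ≈ 2.1635
c* = (1 − s)·y* = (1 − 0.23) × 2.1635 ≈ 1.6659

c* = 1.67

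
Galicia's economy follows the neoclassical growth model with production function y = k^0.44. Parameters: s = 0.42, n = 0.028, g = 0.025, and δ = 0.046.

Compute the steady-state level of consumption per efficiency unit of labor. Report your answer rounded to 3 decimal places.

At the steady state, Δk = 0, so s·k^α = (n + g + δ)·k.
Dividing both sides by k: k^(1−α) = s / (n + g + δ).
k^0.56 = 0.42 / (0.028 + 0.025 + 0.046) = 0.42 / 0.099 = 4.2424
k* = 4.2424^(1/0.56) ≈ 13.2049
y* = (k*)^α = 13.2049^0.44 ≈ 3.1126
c* = (1 − s)·y* = (1 − 0.42) × 3.1126 ≈ 1.8053

c* ≈ 1.805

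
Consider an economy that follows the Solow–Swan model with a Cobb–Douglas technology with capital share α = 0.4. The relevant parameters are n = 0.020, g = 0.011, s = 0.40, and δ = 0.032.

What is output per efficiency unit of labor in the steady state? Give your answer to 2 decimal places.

Steady state requires s·f(k) = (n + g + δ)·k, i.e. s·k^α = (n + g + δ)·k.
Rearranging, k^(1−α) = s / (n + g + δ).
k^0.6 = 0.40 / (0.020 + 0.011 + 0.032) = 0.40 / 0.063 = 6.3492
k* = 6.3492^(1/0.6) ≈ 21.7703
y* = (k*)^α = 21.7703^0.4 ≈ 3.4288

y* = 3.43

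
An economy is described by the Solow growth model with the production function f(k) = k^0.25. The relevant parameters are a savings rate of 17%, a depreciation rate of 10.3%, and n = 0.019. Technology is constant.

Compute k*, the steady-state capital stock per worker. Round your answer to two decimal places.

Steady state requires s·f(k) = (n + δ)·k, i.e. s·k^α = (n + δ)·k.
Dividing both sides by k: k^(1−α) = s / (n + δ).
k^0.75 = 0.17 / (0.019 + 0.103) = 0.17 / 0.122 = 1.3934
k* = 1.3934^(1/0.75) ≈ 1.5563

k* ≈ 1.56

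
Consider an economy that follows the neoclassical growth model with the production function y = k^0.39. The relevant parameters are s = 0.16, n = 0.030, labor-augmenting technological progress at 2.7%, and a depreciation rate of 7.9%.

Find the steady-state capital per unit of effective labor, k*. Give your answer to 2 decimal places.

At the steady state, Δk = 0, so s·k^α = (n + g + δ)·k.
Rearranging, k^(1−α) = s / (n + g + δ).
k^0.61 = 0.16 / (0.030 + 0.027 + 0.079) = 0.16 / 0.136 = 1.1765
k* = 1.1765^(1/0.61) ≈ 1.3053

k* ≈ 1.31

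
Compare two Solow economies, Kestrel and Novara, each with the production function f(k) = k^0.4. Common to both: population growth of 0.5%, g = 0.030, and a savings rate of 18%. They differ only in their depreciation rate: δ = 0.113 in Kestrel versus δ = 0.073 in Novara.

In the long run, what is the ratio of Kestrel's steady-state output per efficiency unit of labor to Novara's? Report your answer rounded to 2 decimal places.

Steady-state y* = [s/(n + g + δ)]^(α/(1−α)), so the ratio is [ (s_K/(n + g + δ)_K) / (s_N/(n + g + δ)_N) ]^0.6667.
s_K/(n + g + δ)_K = 0.18/0.148 = 1.2162; s_N/(n + g + δ)_N = 0.18/0.108 = 1.6667.
Ratio = (1.2162/1.6667)^0.6667 = 0.7297^0.6667 ≈ 0.8105

y*_K / y*_N ≈ 0.81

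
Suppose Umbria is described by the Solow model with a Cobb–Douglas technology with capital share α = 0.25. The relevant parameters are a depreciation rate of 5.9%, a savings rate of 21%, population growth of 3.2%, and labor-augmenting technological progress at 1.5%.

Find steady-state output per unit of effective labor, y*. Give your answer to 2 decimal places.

In steady state, investment equals break-even investment: s·k^α = (n + g + δ)·k.
Rearranging, k^(1−α) = s / (n + g + δ).
k^0.75 = 0.21 / (0.032 + 0.015 + 0.059) = 0.21 / 0.106 = 1.9811
k* = 1.9811^(1/0.75) ≈ 2.4881
y* = (k*)^α = 2.4881^0.25 ≈ 1.2559

y* = 1.26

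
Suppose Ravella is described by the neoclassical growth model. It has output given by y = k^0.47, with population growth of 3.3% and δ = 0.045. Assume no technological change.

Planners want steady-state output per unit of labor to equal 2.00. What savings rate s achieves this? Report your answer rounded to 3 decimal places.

At the steady state, Δk = 0, so s·k^α = (n + δ)·k.
Since y* = [s/(n + δ)]^(α/(1−α)), we have s/(n + δ) = (y*)^((1−α)/α) = 2.00^1.1277 = 2.1851.
Therefore s = 2.1851 × (n + δ) = 2.1851 × 0.078 = 0.1704.

s ≈ 0.170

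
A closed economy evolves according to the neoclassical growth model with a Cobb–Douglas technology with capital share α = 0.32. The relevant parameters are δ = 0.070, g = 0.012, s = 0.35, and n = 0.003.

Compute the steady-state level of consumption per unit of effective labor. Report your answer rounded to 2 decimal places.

Steady state requires s·f(k) = (n + g + δ)·k, i.e. s·k^α = (n + g + δ)·k.
Rearranging, k^(1−α) = s / (n + g + δ).
k^0.68 = 0.35 / (0.003 + 0.012 + 0.070) = 0.35 / 0.085 = 4.1176
k* = 4.1176^(1/0.68) ≈ 8.0147
y* = (k*)^α = 8.0147^0.32 ≈ 1.9465
c* = (1 − s)·y* = (1 − 0.35) × 1.9465 ≈ 1.2652

c* ≈ 1.27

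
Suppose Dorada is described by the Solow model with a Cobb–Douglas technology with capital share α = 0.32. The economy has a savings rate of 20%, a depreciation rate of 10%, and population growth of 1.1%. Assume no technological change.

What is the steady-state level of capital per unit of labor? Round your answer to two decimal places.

Steady state requires s·f(k) = (n + δ)·k, i.e. s·k^α = (n + δ)·k.
Dividing both sides by k: k^(1−α) = s / (n + δ).
k^0.68 = 0.20 / (0.011 + 0.100) = 0.20 / 0.111 = 1.8018
k* = 1.8018^(1/0.68) ≈ 2.3771

k* ≈ 2.38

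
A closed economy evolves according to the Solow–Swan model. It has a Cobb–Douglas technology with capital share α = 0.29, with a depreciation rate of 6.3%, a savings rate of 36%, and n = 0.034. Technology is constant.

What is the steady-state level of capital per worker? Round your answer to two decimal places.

k* = 6.34

At the steady state, Δk = 0, so s·k^α = (n + δ)·k.
Dividing both sides by k: k^(1−α) = s / (n + δ).
k^0.71 = 0.36 / (0.034 + 0.063) = 0.36 / 0.097 = 3.7113
k* = 3.7113^(1/0.71) ≈ 6.3409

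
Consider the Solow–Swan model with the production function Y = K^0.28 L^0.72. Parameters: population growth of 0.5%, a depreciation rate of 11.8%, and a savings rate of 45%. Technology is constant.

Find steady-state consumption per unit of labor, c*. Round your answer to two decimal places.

c* ≈ 0.91

In steady state, investment equals break-even investment: s·k^α = (n + δ)·k.
Rearranging, k^(1−α) = s / (n + δ).
k^0.72 = 0.45 / (0.005 + 0.118) = 0.45 / 0.123 = 3.6585
k* = 3.6585^(1/0.72) ≈ 6.0585
y* = (k*)^α = 6.0585^0.28 ≈ 1.6560
c* = (1 − s)·y* = (1 − 0.45) × 1.6560 ≈ 0.9108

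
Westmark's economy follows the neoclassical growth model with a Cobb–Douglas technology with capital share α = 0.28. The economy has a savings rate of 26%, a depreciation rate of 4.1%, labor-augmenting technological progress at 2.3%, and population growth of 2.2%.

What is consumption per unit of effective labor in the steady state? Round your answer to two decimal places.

c* ≈ 1.14

Steady state requires s·f(k) = (n + g + δ)·k, i.e. s·k^α = (n + g + δ)·k.
Rearranging, k^(1−α) = s / (n + g + δ).
k^0.72 = 0.26 / (0.022 + 0.023 + 0.041) = 0.26 / 0.086 = 3.0233
k* = 3.0233^(1/0.72) ≈ 4.6487
y* = (k*)^α = 4.6487^0.28 ≈ 1.5376
c* = (1 − s)·y* = (1 − 0.26) × 1.5376 ≈ 1.1378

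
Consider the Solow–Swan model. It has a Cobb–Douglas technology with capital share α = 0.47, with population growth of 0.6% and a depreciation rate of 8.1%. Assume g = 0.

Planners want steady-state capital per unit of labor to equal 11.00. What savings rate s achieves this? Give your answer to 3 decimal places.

s ≈ 0.310

Steady state requires s·f(k) = (n + δ)·k, i.e. s·k^α = (n + δ)·k.
So s / (n + δ) = (k*)^(1−α) = 11.00^0.53 = 3.5640.
Therefore s = 3.5640 × (n + δ) = 3.5640 × 0.087 = 0.3101.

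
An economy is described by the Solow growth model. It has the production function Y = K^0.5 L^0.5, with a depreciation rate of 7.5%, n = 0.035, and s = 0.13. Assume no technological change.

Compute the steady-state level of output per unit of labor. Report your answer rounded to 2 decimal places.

y* = 1.18

Steady state requires s·f(k) = (n + δ)·k, i.e. s·k^α = (n + δ)·k.
Rearranging, k^(1−α) = s / (n + δ).
k^0.5 = 0.13 / (0.035 + 0.075) = 0.13 / 0.110 = 1.1818
k* = 1.1818^(1/0.5) ≈ 1.3967
y* = (k*)^α = 1.3967^0.5 ≈ 1.1818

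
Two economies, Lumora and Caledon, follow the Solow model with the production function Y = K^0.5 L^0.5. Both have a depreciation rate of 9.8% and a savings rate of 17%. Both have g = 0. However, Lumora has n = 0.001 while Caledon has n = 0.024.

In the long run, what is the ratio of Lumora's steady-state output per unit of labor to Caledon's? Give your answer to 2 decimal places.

ratio ≈ 1.23

Steady-state y* = [s/(n + δ)]^(α/(1−α)), so the ratio is [ (s_L/(n + δ)_L) / (s_C/(n + δ)_C) ]^1.
s_L/(n + δ)_L = 0.17/0.099 = 1.7172; s_C/(n + δ)_C = 0.17/0.122 = 1.3934.
Ratio = (1.7172/1.3934)^1 = 1.2324^1 ≈ 1.2324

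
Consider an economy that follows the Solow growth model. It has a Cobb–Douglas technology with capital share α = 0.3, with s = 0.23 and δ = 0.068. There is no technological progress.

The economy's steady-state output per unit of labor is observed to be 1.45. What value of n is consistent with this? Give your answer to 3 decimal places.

At the steady state, Δk = 0, so s·k^α = (n + δ)·k.
Since y* = [s/(n + δ)]^(α/(1−α)), we have s/(n + δ) = (y*)^((1−α)/α) = 1.45^2.3333 = 2.3797.
Therefore n + δ = s / 2.3797 = 0.23 / 2.3797 = 0.0967, so n = 0.0967 − 0.068 = 0.0287.

n ≈ 0.029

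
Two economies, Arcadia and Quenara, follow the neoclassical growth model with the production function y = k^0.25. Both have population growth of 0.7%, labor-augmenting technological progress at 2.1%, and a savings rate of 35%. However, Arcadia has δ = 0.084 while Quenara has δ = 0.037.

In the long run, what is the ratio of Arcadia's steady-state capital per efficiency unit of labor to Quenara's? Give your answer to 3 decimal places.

ratio ≈ 0.484

Steady-state k* = [s/(n + g + δ)]^(1/(1−α)), so the ratio is [ (s_A/(n + g + δ)_A) / (s_Q/(n + g + δ)_Q) ]^1.3333.
s_A/(n + g + δ)_A = 0.35/0.112 = 3.1250; s_Q/(n + g + δ)_Q = 0.35/0.065 = 5.3846.
Ratio = (3.1250/5.3846)^1.3333 = 0.5804^1.3333 ≈ 0.4841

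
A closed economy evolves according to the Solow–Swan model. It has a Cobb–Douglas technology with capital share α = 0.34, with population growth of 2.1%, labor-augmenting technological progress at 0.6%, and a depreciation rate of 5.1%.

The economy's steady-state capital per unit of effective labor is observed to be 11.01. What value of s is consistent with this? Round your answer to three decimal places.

s ≈ 0.380

In steady state, investment equals break-even investment: s·k^α = (n + g + δ)·k.
So s / (n + g + δ) = (k*)^(1−α) = 11.01^0.66 = 4.8706.
Therefore s = 4.8706 × (n + g + δ) = 4.8706 × 0.078 = 0.3799.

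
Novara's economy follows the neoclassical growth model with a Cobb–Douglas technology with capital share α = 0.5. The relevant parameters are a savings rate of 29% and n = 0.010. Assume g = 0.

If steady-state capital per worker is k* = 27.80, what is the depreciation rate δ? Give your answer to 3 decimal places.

δ ≈ 0.045

Steady state requires s·f(k) = (n + δ)·k, i.e. s·k^α = (n + δ)·k.
So s / (n + δ) = (k*)^(1−α) = 27.80^0.5 = 5.2726.
Therefore n + δ = s / 5.2726 = 0.29 / 5.2726 = 0.0550, so δ = 0.0550 − 0.010 = 0.0450.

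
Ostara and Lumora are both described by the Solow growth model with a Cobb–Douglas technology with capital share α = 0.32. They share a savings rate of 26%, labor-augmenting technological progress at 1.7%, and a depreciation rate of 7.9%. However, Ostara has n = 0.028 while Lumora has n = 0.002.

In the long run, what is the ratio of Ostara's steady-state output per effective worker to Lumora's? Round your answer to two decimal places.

Steady-state y* = [s/(n + g + δ)]^(α/(1−α)), so the ratio is [ (s_O/(n + g + δ)_O) / (s_L/(n + g + δ)_L) ]^0.4706.
s_O/(n + g + δ)_O = 0.26/0.124 = 2.0968; s_L/(n + g + δ)_L = 0.26/0.098 = 2.6531.
Ratio = (2.0968/2.6531)^0.4706 = 0.7903^0.4706 ≈ 0.8952

ratio ≈ 0.90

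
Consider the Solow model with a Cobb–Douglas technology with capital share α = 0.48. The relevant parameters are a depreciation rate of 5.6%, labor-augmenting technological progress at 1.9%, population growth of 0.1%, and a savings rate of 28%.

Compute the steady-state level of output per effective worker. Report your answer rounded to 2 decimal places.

y* = 3.33

Steady state requires s·f(k) = (n + g + δ)·k, i.e. s·k^α = (n + g + δ)·k.
Dividing both sides by k: k^(1−α) = s / (n + g + δ).
k^0.52 = 0.28 / (0.001 + 0.019 + 0.056) = 0.28 / 0.076 = 3.6842
k* = 3.6842^(1/0.52) ≈ 12.2778
y* = (k*)^α = 12.2778^0.48 ≈ 3.3326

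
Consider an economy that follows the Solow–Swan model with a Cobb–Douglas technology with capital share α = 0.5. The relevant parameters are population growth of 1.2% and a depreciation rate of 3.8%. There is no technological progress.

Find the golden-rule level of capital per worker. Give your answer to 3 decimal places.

k_gold ≈ 100.000

The golden rule sets f'(k) = n + δ, i.e. α·k^(α−1) = n + δ.
So k^(1−α) = α / (n + δ) = 0.5 / 0.050 = 10.0000.
k_gold = 10.0000^(1/0.5) ≈ 100.0000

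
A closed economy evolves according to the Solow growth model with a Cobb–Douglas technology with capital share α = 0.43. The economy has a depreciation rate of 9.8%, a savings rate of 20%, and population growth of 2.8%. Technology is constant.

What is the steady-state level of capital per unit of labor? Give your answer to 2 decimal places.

k* = 2.25

In steady state, investment equals break-even investment: s·k^α = (n + δ)·k.
Dividing both sides by k: k^(1−α) = s / (n + δ).
k^0.57 = 0.20 / (0.028 + 0.098) = 0.20 / 0.126 = 1.5873
k* = 1.5873^(1/0.57) ≈ 2.2492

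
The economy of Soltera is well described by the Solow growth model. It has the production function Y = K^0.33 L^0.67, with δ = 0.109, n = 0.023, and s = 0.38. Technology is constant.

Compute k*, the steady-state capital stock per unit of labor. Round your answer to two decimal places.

k* = 4.85

Steady state requires s·f(k) = (n + δ)·k, i.e. s·k^α = (n + δ)·k.
Dividing both sides by k: k^(1−α) = s / (n + δ).
k^0.67 = 0.38 / (0.023 + 0.109) = 0.38 / 0.132 = 2.8788
k* = 2.8788^(1/0.67) ≈ 4.8461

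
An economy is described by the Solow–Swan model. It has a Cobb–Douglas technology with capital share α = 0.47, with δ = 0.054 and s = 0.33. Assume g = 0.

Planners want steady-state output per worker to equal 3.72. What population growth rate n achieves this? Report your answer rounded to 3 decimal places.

Steady state requires s·f(k) = (n + δ)·k, i.e. s·k^α = (n + δ)·k.
Since y* = [s/(n + δ)]^(α/(1−α)), we have s/(n + δ) = (y*)^((1−α)/α) = 3.72^1.1277 = 4.3995.
Therefore n + δ = s / 4.3995 = 0.33 / 4.3995 = 0.0750, so n = 0.0750 − 0.054 = 0.0210.

n ≈ 0.021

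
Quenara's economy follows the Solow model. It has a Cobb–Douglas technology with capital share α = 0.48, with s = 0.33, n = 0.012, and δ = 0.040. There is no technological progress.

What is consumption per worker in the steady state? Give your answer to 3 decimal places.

c* = 3.689

At the steady state, Δk = 0, so s·k^α = (n + δ)·k.
Rearranging, k^(1−α) = s / (n + δ).
k^0.52 = 0.33 / (0.012 + 0.040) = 0.33 / 0.052 = 6.3462
k* = 6.3462^(1/0.52) ≈ 34.9378
y* = (k*)^α = 34.9378^0.48 ≈ 5.5053
c* = (1 − s)·y* = (1 − 0.33) × 5.5053 ≈ 3.6886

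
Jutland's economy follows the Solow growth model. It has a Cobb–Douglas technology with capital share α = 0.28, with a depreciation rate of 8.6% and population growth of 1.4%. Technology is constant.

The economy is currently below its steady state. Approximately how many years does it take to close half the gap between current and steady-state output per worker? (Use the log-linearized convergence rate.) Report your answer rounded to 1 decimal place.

Near the steady state the convergence rate is λ = (1 − α)(n + δ).
λ = (1 − 0.28) × 0.100 = 0.72 × 0.100 = 0.0720
Half-life = ln 2 / λ = 0.6931 / 0.0720 ≈ 9.63 years

t_½ ≈ 9.6 years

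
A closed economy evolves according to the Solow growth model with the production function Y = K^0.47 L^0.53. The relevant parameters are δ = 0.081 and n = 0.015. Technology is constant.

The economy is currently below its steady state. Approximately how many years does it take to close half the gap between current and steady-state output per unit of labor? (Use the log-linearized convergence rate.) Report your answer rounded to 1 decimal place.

about 13.6 years

Near the steady state the convergence rate is λ = (1 − α)(n + δ).
λ = (1 − 0.47) × 0.096 = 0.53 × 0.096 = 0.05088
Half-life = ln 2 / λ = 0.6931 / 0.05088 ≈ 13.62 years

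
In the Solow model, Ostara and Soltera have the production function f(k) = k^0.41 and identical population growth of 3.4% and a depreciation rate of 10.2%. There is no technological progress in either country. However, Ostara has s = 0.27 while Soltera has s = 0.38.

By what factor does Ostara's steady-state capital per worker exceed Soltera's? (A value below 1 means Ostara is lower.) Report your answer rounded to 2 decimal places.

Steady-state k* = [s/(n + δ)]^(1/(1−α)), so the ratio is [ (s_O/(n + δ)_O) / (s_S/(n + δ)_S) ]^1.6949.
s_O/(n + δ)_O = 0.27/0.136 = 1.9853; s_S/(n + δ)_S = 0.38/0.136 = 2.7941.
Ratio = (1.9853/2.7941)^1.6949 = 0.7105^1.6949 ≈ 0.5603

k*_O / k*_S ≈ 0.56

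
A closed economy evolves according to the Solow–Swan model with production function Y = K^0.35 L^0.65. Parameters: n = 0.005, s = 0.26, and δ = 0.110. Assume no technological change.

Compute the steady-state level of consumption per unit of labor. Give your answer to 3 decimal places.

c* ≈ 1.148

In steady state, investment equals break-even investment: s·k^α = (n + δ)·k.
Rearranging, k^(1−α) = s / (n + δ).
k^0.65 = 0.26 / (0.005 + 0.110) = 0.26 / 0.115 = 2.2609
k* = 2.2609^(1/0.65) ≈ 3.5079
y* = (k*)^α = 3.5079^0.35 ≈ 1.5516
c* = (1 − s)·y* = (1 − 0.26) × 1.5516 ≈ 1.1482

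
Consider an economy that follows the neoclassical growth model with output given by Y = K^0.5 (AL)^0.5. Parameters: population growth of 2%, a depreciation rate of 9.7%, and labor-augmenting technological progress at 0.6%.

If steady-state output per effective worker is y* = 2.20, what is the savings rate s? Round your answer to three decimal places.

In steady state, investment equals break-even investment: s·k^α = (n + g + δ)·k.
Since y* = [s/(n + g + δ)]^(α/(1−α)), we have s/(n + g + δ) = (y*)^((1−α)/α) = 2.20^1 = 2.2000.
Therefore s = 2.2000 × (n + g + δ) = 2.2000 × 0.123 = 0.2706.

s ≈ 0.271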